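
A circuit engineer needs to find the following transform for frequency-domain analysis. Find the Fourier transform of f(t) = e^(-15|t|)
Using the standard pair: F{e^(-a|t|)} = 2a/(a^2 + omega^2)
With a = 15: F(omega) = 30/(225 + omega^2)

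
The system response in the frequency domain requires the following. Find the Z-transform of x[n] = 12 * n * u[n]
Z{n * u[n]}=z/(z-1)^2
By linearity: Z{12 * n * u[n]}=12z/(z-1)^2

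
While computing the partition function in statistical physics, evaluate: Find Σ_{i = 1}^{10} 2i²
= 2·n(n+1)(2n+1)/6 = 2·10·11·21/6 = 770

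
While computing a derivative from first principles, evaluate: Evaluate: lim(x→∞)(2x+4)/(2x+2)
Divide numerator and denominator by x:
lim (2+4/x)/(2+2/x) = 1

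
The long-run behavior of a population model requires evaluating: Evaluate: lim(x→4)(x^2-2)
Polynomial is continuous, so substitute x=4:
1·4^2 - 2=14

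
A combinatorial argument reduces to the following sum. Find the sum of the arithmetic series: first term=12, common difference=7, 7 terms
Last term: a_n=12+(7-1)·7=54
Sum=n(a_1+a_n)/2=7(12+54)/2=231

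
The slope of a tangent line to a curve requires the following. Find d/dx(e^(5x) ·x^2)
Product rule: (fg)'=f'g+fg'
f=e^(5x), f'=5·e^(5x)
g=x^2, g'=2x

Answer: 5·e^(5x)·x^2+2·e^(5x)·x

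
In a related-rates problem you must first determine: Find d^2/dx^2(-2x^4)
Apply power rule 2 times:
d^1: -8x^3
d^2: -24x^2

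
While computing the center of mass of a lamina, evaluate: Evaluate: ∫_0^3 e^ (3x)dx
Antiderivative: (1/3)e^(3x)
Evaluate: (1/3)(e^9 - 1)

Answer: (e^9 - 1)/3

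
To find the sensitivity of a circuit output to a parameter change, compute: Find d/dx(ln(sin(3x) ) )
Chain rule: d/dx[ln(u)]=u'/u where u=sin(3x)
u'=3cos(3x)

Answer: (3cos(3x))/(sin(3x))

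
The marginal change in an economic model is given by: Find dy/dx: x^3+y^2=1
Differentiate: 3x^2+2y·(dy/dx) = 0
dy/dx = -3x^2/(2y)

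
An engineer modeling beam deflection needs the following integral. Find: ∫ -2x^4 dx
Using power rule: ∫ -2x^4 dx = -2/5 x^5 + C = (-2/5)x^5 + C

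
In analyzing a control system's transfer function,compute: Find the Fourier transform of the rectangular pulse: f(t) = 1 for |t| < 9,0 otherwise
F(omega)=integral from -9 to 9 of e^(-j * omega * t) dt
=2 * sin(9 * omega)/omega=18 * sinc(9 * omega/pi)

Answer: 2 * sin(9 * omega)/omega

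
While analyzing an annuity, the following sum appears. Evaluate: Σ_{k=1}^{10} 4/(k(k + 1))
Partial fractions: 4/(k(k + 1))=4/k - 4/(k + 1)
Telescoping sum: 4(1 - 1/11)=4·10/11

Answer: 40/11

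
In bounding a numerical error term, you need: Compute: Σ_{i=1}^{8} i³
Using formula: Σ i^3=[n(n+1)/2]²=[8·9/2]²=1296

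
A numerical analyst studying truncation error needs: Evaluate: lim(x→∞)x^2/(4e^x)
Apply L'Hôpital 2 times (∞/∞ each time):
Eventually get 2!/(4e^x) → 0

Answer: 0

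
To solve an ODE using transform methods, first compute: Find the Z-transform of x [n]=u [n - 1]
Using the time-shift property: Z{u[n-1]}=z^(-1) * z/(z-1)
=z^(0)/(z-1)

Answer: 1/(z-1)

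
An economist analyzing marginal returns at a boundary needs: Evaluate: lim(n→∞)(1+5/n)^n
This is the definition of e^5: lim(1+5/n)^n = e^5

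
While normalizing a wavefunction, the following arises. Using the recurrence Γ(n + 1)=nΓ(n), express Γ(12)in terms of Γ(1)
Γ(12) = 11Γ(11) = 11·10Γ(10) = ... = 11!·Γ(1) = 39916800·Γ(1)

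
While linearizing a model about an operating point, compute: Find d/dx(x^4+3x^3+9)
Power rule: d/dx(ax^n)=n·a·x^(n-1)
Term by term: 4·x^3 + 9·x^2

Answer: 4x^3 + 9x^2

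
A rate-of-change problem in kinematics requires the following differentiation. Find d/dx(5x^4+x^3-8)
Power rule: d/dx(ax^n)=n·a·x^(n-1)
Term by term: 20·x^3 + 3·x^2

Answer: 20x^3 + 3x^2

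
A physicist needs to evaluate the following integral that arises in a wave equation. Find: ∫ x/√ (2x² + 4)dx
Let u=2x² + 4, du=4x dx
∫ (1/4)·u^(-1/2) du=√u/2 + C

Answer: √(2x² + 4)/2 + C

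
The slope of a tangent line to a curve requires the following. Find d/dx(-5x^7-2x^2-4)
Power rule: d/dx(ax^n) = n·a·x^(n-1)
Term by term: -35·x^6-4·x

Answer: -35x^6-4x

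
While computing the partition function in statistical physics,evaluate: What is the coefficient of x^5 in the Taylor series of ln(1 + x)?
ln(1+x)=Σ (-1)^(n+1) x^n/n
Coefficient of x^5=(-1)^6/5=1/5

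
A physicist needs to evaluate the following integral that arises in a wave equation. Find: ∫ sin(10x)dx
Using substitution u=10x: ∫ sin(u) du/10=-cos(u)/10+C

Answer: (-1/10)cos(10x)+C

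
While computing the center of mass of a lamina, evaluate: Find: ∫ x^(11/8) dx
Power rule: ∫ x^(11/8) dx=x^(19/8)/(19/8)+C

Answer: (8/19)·x^(19/8)+C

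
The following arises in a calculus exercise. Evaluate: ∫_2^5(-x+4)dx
Step 1: Find antiderivative F(x) = (-1/2)x^2+4x
Step 2: F(5) - F(2) = 15/2 - (6) = 3/2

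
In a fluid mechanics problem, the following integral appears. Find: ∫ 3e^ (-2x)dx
Since d/dx[e^(-2x)] = -2e^(-2x), we get -3/2 e^(-2x) + C

Answer: (-3/2)e^(-2x) + C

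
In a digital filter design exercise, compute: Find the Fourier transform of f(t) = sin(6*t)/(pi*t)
sin(W * t)/(pi * t)=(W/pi) * sinc(W * t/pi) is the impulse response of the ideal low-pass filter with cutoff W (here W=6).
Its Fourier transform is a rectangular function:
F(omega)=1 for |omega| < 6, 0 otherwise

Answer: rect(omega/12) [i.e., 1 for |omega| < 6, 0 otherwise]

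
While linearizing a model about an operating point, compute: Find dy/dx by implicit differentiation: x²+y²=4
Differentiate both sides: 2x+2y·(dy/dx) = 0
Solve: dy/dx = -2x/(2y) = -x/y

Answer: dy/dx = -x/y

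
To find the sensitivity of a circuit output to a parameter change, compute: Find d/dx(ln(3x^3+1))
Chain rule: d/dx[ln(u)]=u'/u where u=3x^3+1
u'=9x^2

Answer: (9x^2)/(3x^3+1)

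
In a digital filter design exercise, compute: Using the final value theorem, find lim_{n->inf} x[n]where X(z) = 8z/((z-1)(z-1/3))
Final value theorem: lim x[n]=lim_{z->1} (z-1)*X(z)
(z-1)*X(z)=8z/(z-1/3)
As z->1: 8/(1-1/3)=8/(2/3)=12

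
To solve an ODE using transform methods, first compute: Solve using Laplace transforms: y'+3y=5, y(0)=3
Take L of both sides: sY(s)-3+3Y(s)=5/s
Y(s)(s+3)=5/s+3
Y(s)=5/(s(s+3))+3/(s+3)
Partial fractions: 5/(s(s+3))=(5/3)/s - (5/3)/(s+3)
So Y(s)=(5/3)/s+(4/3)/(s+3)
Inverse transform (L^(-1){1/s}=1, L^(-1){1/(s+3)}=e^(-3t)):

Answer: y(t)=5/3+(4/3)·e^(-3t)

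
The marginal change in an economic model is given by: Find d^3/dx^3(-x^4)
Apply power rule 3 times:
d^1: -4x^3
d^2: -12x^2
d^3: -24x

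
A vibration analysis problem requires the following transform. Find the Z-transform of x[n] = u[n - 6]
Using the time-shift property: Z{u[n-6]} = z^(-6)*z/(z-1)
= z^(-5)/(z-1)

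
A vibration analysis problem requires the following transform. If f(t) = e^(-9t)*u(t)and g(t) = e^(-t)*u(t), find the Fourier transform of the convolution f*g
By the convolution theorem: F{f*g}=F(omega)*G(omega)
F(omega)=1/(9 + j*omega), G(omega)=1/(1 + j*omega)
F{f*g}=1/((9 + j*omega)(1 + j*omega))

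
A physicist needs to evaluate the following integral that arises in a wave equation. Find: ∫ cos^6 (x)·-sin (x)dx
Let u=cos(x), du=-sin(x) dx
∫ u^6 du=u^7/7+C

Answer: cos^7(x)/7+C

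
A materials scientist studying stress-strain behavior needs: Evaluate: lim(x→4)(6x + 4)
Polynomial is continuous, so substitute x=4:
6·4+4=28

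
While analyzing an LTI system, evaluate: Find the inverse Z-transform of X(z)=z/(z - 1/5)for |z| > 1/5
Standard pair: z/(z-a) <-> a^n * u[n] for causal signals
With a=1/5: x[n]=(1/5)^n * u[n]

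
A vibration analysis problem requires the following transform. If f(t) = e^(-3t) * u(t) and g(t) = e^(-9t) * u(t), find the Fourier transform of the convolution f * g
By the convolution theorem: F{f * g}=F(omega) * G(omega)
F(omega)=1/(3 + j * omega), G(omega)=1/(9 + j * omega)
F{f * g}=1/((3 + j * omega)(9 + j * omega))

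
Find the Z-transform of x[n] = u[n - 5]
Using the time-shift property: Z{u[n-5]}=z^(-5)*z/(z-1)
=z^(-4)/(z-1)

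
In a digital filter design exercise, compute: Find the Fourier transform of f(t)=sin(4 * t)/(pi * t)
sin(W*t)/(pi*t) = (W/pi)*sinc(W*t/pi) is the impulse response of the ideal low-pass filter with cutoff W (here W = 4).
Its Fourier transform is a rectangular function:
F(omega) = 1 for |omega| < 4, 0 otherwise

Answer: rect(omega/8) [i.e., 1 for |omega| < 4, 0 otherwise]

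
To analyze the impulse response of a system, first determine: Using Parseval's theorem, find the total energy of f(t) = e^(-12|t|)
Parseval's theorem: E=integral |f(t)|^2 dt=(1/2pi) integral |F(omega)|^2 domega
E=integral_{-inf}^{inf} e^(-24|t|) dt=2 * integral_0^inf e^(-24t) dt=2/(2 * 12)=1/12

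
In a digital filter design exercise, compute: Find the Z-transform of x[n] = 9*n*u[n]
Z{n * u[n]}=z/(z-1)^2
By linearity: Z{9 * n * u[n]}=9z/(z-1)^2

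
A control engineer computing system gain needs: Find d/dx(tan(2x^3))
Chain rule: d/dx[tan(u)]=sec²(u)·u' where u=2x^3
u'=6x^2

Answer: 6x^2·sec²(2x^3)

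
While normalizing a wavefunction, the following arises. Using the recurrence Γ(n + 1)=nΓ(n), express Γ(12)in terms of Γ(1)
Γ(12) = 11Γ(11) = 11·10Γ(10) = ... = 11!·Γ(1) = 39916800·Γ(1)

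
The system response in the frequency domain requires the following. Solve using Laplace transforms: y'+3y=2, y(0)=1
Take L of both sides: sY(s)-1+3Y(s)=2/s
Y(s)(s+3)=2/s+1
Y(s)=2/(s(s+3))+1/(s+3)
Partial fractions: 2/(s(s+3))=(2/3)/s - (2/3)/(s+3)
So Y(s)=(2/3)/s+(1/3)/(s+3)
Inverse transform (L^(-1){1/s}=1, L^(-1){1/(s+3)}=e^(-3t)):

Answer: y(t)=2/3+(1/3)·e^(-3t)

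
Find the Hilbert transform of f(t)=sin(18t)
The Hilbert transform shifts each frequency component by -pi/2.
H{sin(wt)}=-cos(wt)
With w=18: H{sin(18t)}=-cos(18t)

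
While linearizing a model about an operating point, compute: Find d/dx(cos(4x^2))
Chain rule: d/dx[cos(u)]=-sin(u)·u' where u=4x^2
u'=8x

Answer: -8x·sin(4x^2)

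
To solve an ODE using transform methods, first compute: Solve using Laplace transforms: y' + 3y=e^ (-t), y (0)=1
Take L: sY - 1 + 3Y = 1/(s + 1)
Y(s + 3) = 1/(s + 1) + 1
Y = 1/((s + 1)(s + 3)) + 1/(s + 3)
Partial fractions: 1/((s + 1)(s + 3)) = (1/2)/(s + 1) - (1/2)/(s + 3)
So Y = (1/2)/(s + 1) + (1/2)/(s + 3)
Inverse Laplace transform (L^(-1){1/(s + 1)} = e^(-t), L^(-1){1/(s + 3)} = e^(-3t)):

Answer: y(t) = (1/2)·e^(-t) + (1/2)·e^(-3t)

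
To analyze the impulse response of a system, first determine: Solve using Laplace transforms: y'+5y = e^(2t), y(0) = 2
Take L: sY - 2 + 5Y = 1/(s-2)
Y(s + 5) = 1/(s-2) + 2
Y = 1/((s-2)(s + 5)) + 2/(s + 5)
Partial fractions: 1/((s-2)(s + 5)) = (1/7)/(s-2) - (1/7)/(s + 5)
So Y = (1/7)/(s-2) + (13/7)/(s + 5)
Inverse Laplace transform (L^(-1){1/(s-2)} = e^(2t), L^(-1){1/(s + 5)} = e^(-5t)):

Answer: y(t) = (1/7)·e^(2t) + (13/7)·e^(-5t)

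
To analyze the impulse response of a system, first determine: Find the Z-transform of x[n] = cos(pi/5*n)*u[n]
Z{cos(w0 * n) * u[n]} = z(z - cos(w0))/(z^2-2z * cos(w0)+1)
With w0 = pi/5: X(z) = z(z - cos(pi/5))/(z^2-2z * cos(pi/5)+1)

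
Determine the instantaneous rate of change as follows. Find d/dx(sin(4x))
Chain rule: d/dx[sin(u)]=cos(u)·u' where u=4x
u'=4

Answer: 4·cos(4x)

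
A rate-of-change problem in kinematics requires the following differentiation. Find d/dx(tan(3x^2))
Chain rule: d/dx[tan(u)]=sec²(u)·u' where u=3x^2
u'=6x

Answer: 6x·sec²(3x^2)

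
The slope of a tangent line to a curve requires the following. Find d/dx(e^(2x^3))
Chain rule: d/dx[e^u]=e^u · u' where u=2x^3
u'=6x^2

Answer: 6x^2·e^(2x^3)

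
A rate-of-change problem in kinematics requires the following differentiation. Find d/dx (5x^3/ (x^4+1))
Quotient rule: (f/g)'=(f'g - fg')/g²
f=5x^3, f'=15x^2
g=x^4+1, g'=4x^3

Answer: (15x^2·(x^4+1)-20x^6)/(x^4+1)²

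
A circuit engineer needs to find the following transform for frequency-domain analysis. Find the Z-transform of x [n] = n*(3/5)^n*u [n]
Using the property Z{n*a^n*u[n]}=az/(z-a)^2
With a=3/5: X(z)=(3/5)z/(z - 3/5)^2, |z| > 3/5

Answer: (3/5)z/(z - 3/5)^2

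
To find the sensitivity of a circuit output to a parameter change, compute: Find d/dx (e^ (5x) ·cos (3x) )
Product rule: (fg)' = f'g + fg'
f = e^(5x), f' = 5·e^(5x)
g = cos(3x), g' = -3·sin(3x)

Answer: 5·e^(5x)·cos(3x) - 3·e^(5x)·sin(3x)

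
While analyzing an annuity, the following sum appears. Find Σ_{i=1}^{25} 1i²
= 1·n(n + 1)(2n + 1)/6 = 1·25·26·51/6 = 5525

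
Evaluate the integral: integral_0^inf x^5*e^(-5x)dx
This is a Gamma integral. Substitute u = 5x (du = 5 dx):
integral_0^inf x^5*e^(-5x) dx = (1/5^6) integral_0^inf u^5*e^(-u) du
= Gamma(6)/5^6 = 5!/5^6 = 120/15625

Answer: 24/3125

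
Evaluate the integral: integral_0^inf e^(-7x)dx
integral_0^inf e^(-7x) dx = [-1/7*e^(-7x)]_0^inf
= 0 - (-1/7) = 1/7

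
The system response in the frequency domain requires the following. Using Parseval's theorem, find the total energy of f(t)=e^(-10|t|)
Parseval's theorem: E = integral |f(t)|^2 dt = (1/2pi) integral |F(omega)|^2 domega
E = integral_{-inf}^{inf} e^(-20|t|) dt = 2 * integral_0^inf e^(-20t) dt = 2/(2 * 10) = 1/10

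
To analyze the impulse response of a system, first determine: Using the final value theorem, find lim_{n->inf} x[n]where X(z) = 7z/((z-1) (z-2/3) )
Final value theorem: lim x[n] = lim_{z->1} (z-1) * X(z)
(z-1) * X(z) = 7z/(z-2/3)
As z->1: 7/(1 - 2/3) = 7/(1/3) = 21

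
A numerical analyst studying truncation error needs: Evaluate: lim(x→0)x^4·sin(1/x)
Squeeze theorem: -|x^4| ≤ x^4·sin(1/x) ≤ |x^4|
Since x^4 → 0 as x → 0, by squeeze theorem the limit is 0

Answer: 0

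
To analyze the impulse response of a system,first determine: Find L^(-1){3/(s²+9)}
L^(-1){w/(s² + w²)} = sin(wt)
Here w = 3

Answer: sin(3t)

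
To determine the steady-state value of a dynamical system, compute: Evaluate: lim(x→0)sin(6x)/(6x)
L'Hôpital (0/0): lim 6cos(6x)/6=6/6

Answer: 1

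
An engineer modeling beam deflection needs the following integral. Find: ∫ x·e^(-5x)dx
Integration by parts: u=x, dv=e^(-5x) dx
du=dx, v=e^(-5x)/(-5)
=x·e^(-5x)/(-5) - ∫ e^(-5x)/(-5) dx
=x·e^(-5x)/(-5) - e^(-5x)/25 + C

Answer: e^(-5x)(x/(-5) - 1/25) + C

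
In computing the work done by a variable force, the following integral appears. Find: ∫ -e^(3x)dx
Since d/dx[e^(3x)]=3e^(3x), we get -1/3 e^(3x) + C

Answer: (-1/3)e^(3x) + C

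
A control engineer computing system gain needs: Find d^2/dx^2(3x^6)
Apply power rule 2 times:
d^1: 18x^5
d^2: 90x^4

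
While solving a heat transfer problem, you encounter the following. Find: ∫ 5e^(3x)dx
Since d/dx[e^(3x)]=3e^(3x), we get 5/3 e^(3x) + C

Answer: (5/3)e^(3x) + C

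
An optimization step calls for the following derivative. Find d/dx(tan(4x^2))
Chain rule: d/dx[tan(u)]=sec²(u)·u' where u=4x^2
u'=8x

Answer: 8x·sec²(4x^2)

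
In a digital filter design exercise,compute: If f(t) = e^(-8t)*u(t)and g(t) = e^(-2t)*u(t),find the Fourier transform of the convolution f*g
By the convolution theorem: F{f*g} = F(omega)*G(omega)
F(omega) = 1/(8+j*omega), G(omega) = 1/(2+j*omega)
F{f*g} = 1/((8+j*omega)(2+j*omega))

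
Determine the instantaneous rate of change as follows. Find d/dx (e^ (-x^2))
Chain rule: d/dx[e^u] = e^u · u' where u = -x^2
u' = -2x

Answer: -2x·e^(-x^2)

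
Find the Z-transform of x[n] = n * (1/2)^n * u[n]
Using the property Z{n*a^n*u[n]}=az/(z-a)^2
With a=1/2: X(z)=(1/2)z/(z - 1/2)^2, |z| > 1/2

Answer: (1/2)z/(z - 1/2)^2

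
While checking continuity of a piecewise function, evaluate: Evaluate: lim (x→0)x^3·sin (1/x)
Squeeze theorem: -|x^3| ≤ x^3·sin(1/x) ≤ |x^3|
Since x^3 → 0 as x → 0, by squeeze theorem the limit is 0

Answer: 0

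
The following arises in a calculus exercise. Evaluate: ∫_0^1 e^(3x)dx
Antiderivative: (1/3)e^(3x)
Evaluate: (1/3)(e^3 - 1)

Answer: (e^3 - 1)/3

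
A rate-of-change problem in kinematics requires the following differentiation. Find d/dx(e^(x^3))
Chain rule: d/dx[e^u]=e^u · u' where u=x^3
u'=3x^2

Answer: 3x^2·e^(x^3)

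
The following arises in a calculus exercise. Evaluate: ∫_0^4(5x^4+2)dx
Step 1: Find antiderivative F(x) = x^5 + 2x
Step 2: F(4) - F(0) = 1032 - (0) = 1032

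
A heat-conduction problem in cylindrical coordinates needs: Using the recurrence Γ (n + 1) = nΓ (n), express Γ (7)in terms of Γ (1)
Γ(7) = 6Γ(6) = 6·5Γ(5) = ... = 6!·Γ(1) = 720·Γ(1)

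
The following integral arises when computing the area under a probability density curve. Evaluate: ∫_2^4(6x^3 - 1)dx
Step 1: Find antiderivative F(x)=(3/2)x^4 - x
Step 2: F(4) - F(2)=380 - (22)=358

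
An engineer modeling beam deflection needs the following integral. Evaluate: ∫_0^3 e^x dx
Antiderivative: e^x
Evaluate: (e^3 - 1)

Answer: e^3 - 1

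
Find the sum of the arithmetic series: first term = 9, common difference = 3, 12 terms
Last term: a_n=9+(12-1)·3=42
Sum=n(a_1+a_n)/2=12(9+42)/2=306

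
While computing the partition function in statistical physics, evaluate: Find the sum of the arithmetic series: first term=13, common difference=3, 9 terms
Last term: a_n=13 + (9 - 1)·3=37
Sum=n(a_1 + a_n)/2=9(13 + 37)/2=225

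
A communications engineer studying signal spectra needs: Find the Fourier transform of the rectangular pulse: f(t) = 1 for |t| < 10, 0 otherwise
F(omega)=integral from -10 to 10 of e^(-j * omega * t) dt
=2 * sin(10 * omega)/omega=20 * sinc(10 * omega/pi)

Answer: 2 * sin(10 * omega)/omega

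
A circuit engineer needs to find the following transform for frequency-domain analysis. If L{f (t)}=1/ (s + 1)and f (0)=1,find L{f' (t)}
L{f'(t)}=s·F(s) - f(0)=s/(s+1)-1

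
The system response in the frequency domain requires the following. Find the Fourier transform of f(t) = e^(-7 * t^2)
The Fourier transform of a Gaussian e^(-a * t^2) is sqrt(pi/a) * e^(-omega^2/(4a)).
With a = 7: F(omega) = sqrt(pi/7) * e^(-omega^2/28)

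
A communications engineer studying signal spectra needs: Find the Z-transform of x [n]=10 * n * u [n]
Z{n * u[n]} = z/(z-1)^2
By linearity: Z{10 * n * u[n]} = 10z/(z-1)^2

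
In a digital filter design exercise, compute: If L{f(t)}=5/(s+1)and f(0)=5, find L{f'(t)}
L{f'(t)} = s·F(s) - f(0) = 5s/(s + 1) - 5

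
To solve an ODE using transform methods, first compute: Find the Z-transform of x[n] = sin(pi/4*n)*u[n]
Z{sin(w0 * n) * u[n]}=z * sin(w0)/(z^2 - 2z * cos(w0) + 1)
With w0=pi/4: X(z)=z * sin(pi/4)/(z^2 - 2z * cos(pi/4) + 1)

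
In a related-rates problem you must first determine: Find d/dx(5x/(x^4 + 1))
Quotient rule: (f/g)'=(f'g - fg')/g²
f=5x, f'=5
g=x^4 + 1, g'=4x^3

Answer: (5·(x^4 + 1) - 20x^4)/(x^4 + 1)²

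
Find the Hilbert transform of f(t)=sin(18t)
The Hilbert transform shifts each frequency component by -pi/2.
H{sin(wt)} = -cos(wt)
With w = 18: H{sin(18t)} = -cos(18t)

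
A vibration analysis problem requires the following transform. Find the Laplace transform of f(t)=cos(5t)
L{cos(wt)}=s/(s²+w²)
L{cos(5t)}=s/(s²+25)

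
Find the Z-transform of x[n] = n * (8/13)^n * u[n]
Using the property Z{n * a^n * u[n]} = az/(z-a)^2
With a = 8/13: X(z) = (8/13)z/(z - 8/13)^2, |z| > 8/13

Answer: (8/13)z/(z - 8/13)^2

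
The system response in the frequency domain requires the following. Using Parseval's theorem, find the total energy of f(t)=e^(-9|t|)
Parseval's theorem: E = integral |f(t)|^2 dt = (1/2pi) integral |F(omega)|^2 domega
E = integral_{-inf}^{inf} e^(-18|t|) dt = 2*integral_0^inf e^(-18t) dt = 2/(2*9) = 1/9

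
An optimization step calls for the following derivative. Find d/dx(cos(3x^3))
Chain rule: d/dx[cos(u)] = -sin(u)·u' where u = 3x^3
u' = 9x^2

Answer: -9x^2·sin(3x^3)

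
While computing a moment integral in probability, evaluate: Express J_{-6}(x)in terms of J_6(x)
For integer n: J_{-n}(x) = (-1)^n J_n(x)
With n = 6: J_{-6}(x) = (-1)^6 J_6(x) = J_6(x)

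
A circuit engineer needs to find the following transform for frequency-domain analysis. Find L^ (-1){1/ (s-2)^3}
L^(-1){1/(s-a)^n}=t^(n-1)·e^(at)/(n-1)!
Here a=2, n=3: t^2·e^(2t)/2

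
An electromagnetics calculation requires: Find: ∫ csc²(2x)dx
Since d/dx[-cot(2x)] = 2csc²(2x), integral = -cot(2x)/2 + C

Answer: (-1/2)cot(2x) + C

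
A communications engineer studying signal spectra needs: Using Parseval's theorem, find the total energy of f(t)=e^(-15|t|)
Parseval's theorem: E=integral |f(t)|^2 dt=(1/2pi) integral |F(omega)|^2 domega
E=integral_{-inf}^{inf} e^(-30|t|) dt=2*integral_0^inf e^(-30t) dt=2/(2*15)=1/15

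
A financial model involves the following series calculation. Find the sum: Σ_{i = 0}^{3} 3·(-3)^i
Geometric series: S=a(1 - r^n)/(1 - r)
a=3, r=-3, n=4
S=3(1-81)/4=-60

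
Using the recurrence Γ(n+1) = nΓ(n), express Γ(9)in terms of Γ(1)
Γ(9) = 8Γ(8) = 8·7Γ(7) = ... = 8!·Γ(1) = 40320·Γ(1)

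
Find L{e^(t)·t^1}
First shifting: L{e^(at)f(t)}=F(s-a)
L{t^1}=1/s^2
Shift s → s-1: 1/(s-1)^2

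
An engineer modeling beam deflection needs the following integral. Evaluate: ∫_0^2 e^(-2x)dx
Antiderivative: (1/(-2))e^(-2x)
Evaluate: (1/(-2))(e^-4 - 1)

Answer: (e^-4 - 1)/(-2)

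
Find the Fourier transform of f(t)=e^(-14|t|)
Using the standard pair: F{e^(-a|t|)}=2a/(a^2 + omega^2)
With a=14: F(omega)=28/(196 + omega^2)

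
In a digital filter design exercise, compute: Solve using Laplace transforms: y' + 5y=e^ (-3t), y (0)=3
Take L: sY - 3 + 5Y=1/(s + 3)
Y(s + 5)=1/(s + 3) + 3
Y=1/((s + 3)(s + 5)) + 3/(s + 5)
Partial fractions: 1/((s + 3)(s + 5))=(1/2)/(s + 3) - (1/2)/(s + 5)
So Y=(1/2)/(s + 3) + (5/2)/(s + 5)
Inverse Laplace transform (L^(-1){1/(s + 3)}=e^(-3t), L^(-1){1/(s + 5)}=e^(-5t)):

Answer: y(t)=(1/2)·e^(-3t) + (5/2)·e^(-5t)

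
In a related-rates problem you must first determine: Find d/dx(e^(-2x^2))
Chain rule: d/dx[e^u] = e^u · u' where u = -2x^2
u' = -4x

Answer: -4x·e^(-2x^2)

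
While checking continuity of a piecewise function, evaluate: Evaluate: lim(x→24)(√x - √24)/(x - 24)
Multiply by conjugate (√x+√24)/(√x+√24):
=(x - 24)/((x - 24)(√x+√24))=1/(√x+√24)
As x → 24: 1/(2√24)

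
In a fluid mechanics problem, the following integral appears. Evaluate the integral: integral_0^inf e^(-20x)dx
integral_0^inf e^(-20x) dx=[-1/20 * e^(-20x)]_0^inf
=0 - (-1/20)=1/20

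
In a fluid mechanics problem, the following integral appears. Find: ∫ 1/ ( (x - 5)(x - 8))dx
Partial fractions: 1/((x-5)(x-8))=A/(x-5)+B/(x-8)
A=-1/3, B=1/3
∫ [-1/3· 1/(x-5)+1/3· 1/(x-8)] dx
=(1/3)[ln|x-8| - ln|x-5|]+C

Answer: (1/3)·ln|(x-8)/(x-5)|+C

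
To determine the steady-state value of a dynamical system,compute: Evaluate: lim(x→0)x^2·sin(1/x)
Squeeze theorem: -|x^2| ≤ x^2·sin(1/x) ≤ |x^2|
Since x^2 → 0 as x → 0, by squeeze theorem the limit is 0

Answer: 0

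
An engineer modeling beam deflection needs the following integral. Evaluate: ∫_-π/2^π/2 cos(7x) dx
Antiderivative: sin(7x)/7
Evaluate at bounds: [sin(7·π/2)/7] - [sin(7·-π/2)/7]
=((-1) - (1))/7=-2/7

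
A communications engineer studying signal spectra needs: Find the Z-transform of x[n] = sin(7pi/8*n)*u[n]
Z{sin(w0*n)*u[n]}=z*sin(w0)/(z^2-2z*cos(w0)+1)
With w0=7pi/8: X(z)=z*sin(7pi/8)/(z^2-2z*cos(7pi/8)+1)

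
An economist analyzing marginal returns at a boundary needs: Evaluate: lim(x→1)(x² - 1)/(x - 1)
Factor: (x² - 1) = (x-1)(x+1)
Cancel (x-1): lim(x→1) (x+1) = 2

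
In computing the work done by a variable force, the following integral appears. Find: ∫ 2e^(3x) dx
Since d/dx[e^(3x)] = 3e^(3x), we get 2/3 e^(3x) + C

Answer: (2/3)e^(3x) + C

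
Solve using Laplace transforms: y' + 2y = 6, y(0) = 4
Take L of both sides: sY(s)-4+2Y(s) = 6/s
Y(s)(s+2) = 6/s+4
Y(s) = 6/(s(s+2))+4/(s+2)
Partial fractions: 6/(s(s+2)) = 3/s - 3/(s+2)
So Y(s) = 3/s+1/(s+2)
Inverse transform (L^(-1){1/s} = 1, L^(-1){1/(s+2)} = e^(-2t)):

Answer: y(t) = 3+e^(-2t)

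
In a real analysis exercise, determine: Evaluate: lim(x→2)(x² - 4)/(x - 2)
Factor: (x² - 4) = (x-2)(x+2)
Cancel (x-2): lim(x→2) (x+2) = 4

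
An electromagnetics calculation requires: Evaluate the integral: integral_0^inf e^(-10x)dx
integral_0^inf e^(-10x) dx = [-1/10*e^(-10x)]_0^inf
= 0 - (-1/10) = 1/10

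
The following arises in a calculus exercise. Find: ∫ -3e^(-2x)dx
Since d/dx[e^(-2x)] = -2e^(-2x), we get 3/2 e^(-2x) + C

Answer: (3/2)e^(-2x) + C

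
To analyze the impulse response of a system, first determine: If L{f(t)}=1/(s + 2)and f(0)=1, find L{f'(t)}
L{f'(t)} = s·F(s) - f(0) = s/(s+2)-1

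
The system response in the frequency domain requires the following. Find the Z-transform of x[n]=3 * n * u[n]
Z{n*u[n]}=z/(z-1)^2
By linearity: Z{3*n*u[n]}=3z/(z-1)^2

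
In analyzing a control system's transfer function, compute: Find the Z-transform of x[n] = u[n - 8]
Using the time-shift property: Z{u[n-8]} = z^(-8)*z/(z-1)
= z^(-7)/(z-1)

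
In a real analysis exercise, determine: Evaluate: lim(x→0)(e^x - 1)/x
L'Hôpital (0/0): lim e^x/1 = 1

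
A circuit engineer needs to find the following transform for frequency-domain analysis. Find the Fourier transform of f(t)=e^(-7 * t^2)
The Fourier transform of a Gaussian e^(-a*t^2) is sqrt(pi/a)*e^(-omega^2/(4a)).
With a=7: F(omega)=sqrt(pi/7)*e^(-omega^2/28)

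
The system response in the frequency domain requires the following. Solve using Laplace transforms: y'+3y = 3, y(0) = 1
Take L of both sides: sY(s)-1+3Y(s) = 3/s
Y(s)(s+3) = 3/s+1
Y(s) = 3/(s(s+3))+1/(s+3)
Partial fractions: 3/(s(s+3)) = 1/s - 1/(s+3)
So Y(s) = 1/s
Inverse transform (L^(-1){1/s} = 1, L^(-1){1/(s+3)} = e^(-3t)):

Answer: y(t) = 1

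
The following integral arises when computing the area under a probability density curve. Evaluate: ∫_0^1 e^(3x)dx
Antiderivative: (1/3)e^(3x)
Evaluate: (1/3)(e^3 - 1)

Answer: (e^3 - 1)/3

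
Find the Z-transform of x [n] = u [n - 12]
Using the time-shift property: Z{u[n-12]} = z^(-12) * z/(z-1)
= z^(-11)/(z-1)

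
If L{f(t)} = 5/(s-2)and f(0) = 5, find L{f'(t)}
L{f'(t)} = s·F(s) - f(0) = 5s/(s-2)-5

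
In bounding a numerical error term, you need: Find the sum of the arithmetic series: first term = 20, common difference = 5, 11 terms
Last term: a_n=20+(11-1)·5=70
Sum=n(a_1+a_n)/2=11(20+70)/2=495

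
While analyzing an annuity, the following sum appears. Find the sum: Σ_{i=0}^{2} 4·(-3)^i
Geometric series: S=a(1 - r^n)/(1 - r)
a=4, r=-3, n=3
S=4(1+27)/4=28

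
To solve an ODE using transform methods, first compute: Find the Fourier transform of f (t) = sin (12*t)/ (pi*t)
sin(W*t)/(pi*t)=(W/pi)*sinc(W*t/pi) is the impulse response of the ideal low-pass filter with cutoff W (here W=12).
Its Fourier transform is a rectangular function:
F(omega)=1 for |omega| < 12, 0 otherwise

Answer: rect(omega/24) [i.e., 1 for |omega| < 12, 0 otherwise]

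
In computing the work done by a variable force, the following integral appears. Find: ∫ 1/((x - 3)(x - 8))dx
Partial fractions: 1/((x-3)(x-8)) = A/(x-3) + B/(x-8)
A = -1/5, B = 1/5
∫ [-1/5· 1/(x-3) + 1/5· 1/(x-8)] dx
= (1/5)[ln|x-8| - ln|x-3|] + C

Answer: (1/5)·ln|(x-8)/(x-3)| + C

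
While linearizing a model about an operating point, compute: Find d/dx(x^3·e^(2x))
Product rule: (fg)'=f'g + fg'
f=x^3, f'=3x^2
g=e^(2x), g'=2·e^(2x)

Answer: 3x^2·e^(2x) + 2x^3·e^(2x)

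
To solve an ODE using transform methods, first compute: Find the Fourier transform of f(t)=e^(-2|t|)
Using the standard pair: F{e^(-a|t|)}=2a/(a^2+omega^2)
With a=2: F(omega)=4/(4+omega^2)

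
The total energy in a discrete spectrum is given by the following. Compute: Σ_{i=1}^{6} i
Using formula: Σ i^1=n(n+1)/2=6·7/2=21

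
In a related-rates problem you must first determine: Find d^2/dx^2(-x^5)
Apply power rule 2 times:
d^1: -5x^4
d^2: -20x^3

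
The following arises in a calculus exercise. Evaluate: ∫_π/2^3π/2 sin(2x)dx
Antiderivative: -cos(2x)/2
Evaluate at bounds: [-cos(2·3π/2)/2] - [-cos(2·π/2)/2]
= (-(-1) + (-1))/2 = 0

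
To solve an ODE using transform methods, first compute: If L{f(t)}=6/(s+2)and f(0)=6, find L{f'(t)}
L{f'(t)}=s·F(s) - f(0)=6s/(s + 2) - 6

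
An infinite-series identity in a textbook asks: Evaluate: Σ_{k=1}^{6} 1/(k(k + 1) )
Partial fractions: 1/(k(k+1)) = 1/k - 1/(k+1)
Telescoping sum: 1(1-1/7) = 1·6/7

Answer: 6/7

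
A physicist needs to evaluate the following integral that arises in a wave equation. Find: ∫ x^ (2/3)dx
Power rule: ∫ x^(2/3) dx=x^(5/3)/(5/3)+C

Answer: (3/5)·x^(5/3)+C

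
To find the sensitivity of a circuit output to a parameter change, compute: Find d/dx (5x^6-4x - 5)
Power rule: d/dx(ax^n) = n·a·x^(n-1)
Term by term: 30·x^5-4

Answer: 30x^5-4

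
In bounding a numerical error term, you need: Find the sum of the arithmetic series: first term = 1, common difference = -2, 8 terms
Last term: a_n = 1+(8-1)·-2 = -13
Sum = n(a_1+a_n)/2 = 8(1+(-13))/2 = -48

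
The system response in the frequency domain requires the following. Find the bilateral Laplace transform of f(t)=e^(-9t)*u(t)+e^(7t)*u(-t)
For e^(-9t)*u(t): L = 1/(s + 9), Re(s) > -9
For e^(7t)*u(-t): L = -1/(s-7), Re(s) < 7
Combined: F(s) = 1/(s + 9) - 1/(s-7), -9 < Re(s) < 7

Answer: 1/(s + 9) - 1/(s-7), ROC: -9 < Re(s) < 7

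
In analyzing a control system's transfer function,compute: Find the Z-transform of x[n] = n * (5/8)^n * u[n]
Using the property Z{n*a^n*u[n]}=az/(z-a)^2
With a=5/8: X(z)=(5/8)z/(z - 5/8)^2, |z| > 5/8

Answer: (5/8)z/(z - 5/8)^2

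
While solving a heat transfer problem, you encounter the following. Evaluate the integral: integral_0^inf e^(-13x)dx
integral_0^inf e^(-13x) dx=[-1/13*e^(-13x)]_0^inf
=0 - (-1/13)=1/13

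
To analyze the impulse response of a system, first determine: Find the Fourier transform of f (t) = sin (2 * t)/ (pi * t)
sin(W * t)/(pi * t) = (W/pi) * sinc(W * t/pi) is the impulse response of the ideal low-pass filter with cutoff W (here W = 2).
Its Fourier transform is a rectangular function:
F(omega) = 1 for |omega| < 2, 0 otherwise

Answer: rect(omega/4) [i.e., 1 for |omega| < 2, 0 otherwise]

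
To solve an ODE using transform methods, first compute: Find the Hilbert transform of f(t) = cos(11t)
The Hilbert transform shifts each frequency component by -pi/2.
H{cos(wt)}=sin(wt)
With w=11: H{cos(11t)}=sin(11t)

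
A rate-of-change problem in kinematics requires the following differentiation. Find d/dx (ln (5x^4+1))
Chain rule: d/dx[ln(u)] = u'/u where u = 5x^4 + 1
u' = 20x^3

Answer: (20x^3)/(5x^4 + 1)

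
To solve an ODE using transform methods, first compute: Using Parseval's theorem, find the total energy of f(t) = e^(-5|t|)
Parseval's theorem: E = integral |f(t)|^2 dt = (1/2pi) integral |F(omega)|^2 domega
E = integral_{-inf}^{inf} e^(-10|t|) dt = 2 * integral_0^inf e^(-10t) dt = 2/(2 * 5) = 1/5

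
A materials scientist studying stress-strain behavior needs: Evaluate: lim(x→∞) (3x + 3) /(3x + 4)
Divide numerator and denominator by x:
lim (3 + 3/x)/(3 + 4/x)=1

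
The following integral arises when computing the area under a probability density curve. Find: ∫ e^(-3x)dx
Since d/dx[e^(-3x)]=-3e^(-3x), we get -1/3 e^(-3x)+C

Answer: (-1/3)e^(-3x)+C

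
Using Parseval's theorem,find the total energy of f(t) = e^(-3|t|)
Parseval's theorem: E=integral |f(t)|^2 dt=(1/2pi) integral |F(omega)|^2 domega
E=integral_{-inf}^{inf} e^(-6|t|) dt=2 * integral_0^inf e^(-6t) dt=2/(2 * 3)=1/3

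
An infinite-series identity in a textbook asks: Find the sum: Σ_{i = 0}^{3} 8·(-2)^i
Geometric series: S = a(1 - r^n)/(1 - r)
a = 8, r = -2, n = 4
S = 8(1-16)/3 = -40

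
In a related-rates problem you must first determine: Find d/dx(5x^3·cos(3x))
Product rule: (fg)' = f'g+fg'
f = 5x^3, f' = 15x^2
g = cos(3x), g' = -3·sin(3x)

Answer: 15x^2·cos(3x)-15x^3·sin(3x)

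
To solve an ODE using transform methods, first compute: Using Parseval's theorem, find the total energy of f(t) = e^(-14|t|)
Parseval's theorem: E = integral |f(t)|^2 dt = (1/2pi) integral |F(omega)|^2 domega
E = integral_{-inf}^{inf} e^(-28|t|) dt = 2*integral_0^inf e^(-28t) dt = 2/(2*14) = 1/14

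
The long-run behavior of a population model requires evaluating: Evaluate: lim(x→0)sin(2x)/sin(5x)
sin(u) ≈ u for small u:
sin(2x)/sin(5x) ≈ 2x/(5x) = 2/5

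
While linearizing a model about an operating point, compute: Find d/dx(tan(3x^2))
Chain rule: d/dx[tan(u)]=sec²(u)·u' where u=3x^2
u'=6x

Answer: 6x·sec²(3x^2)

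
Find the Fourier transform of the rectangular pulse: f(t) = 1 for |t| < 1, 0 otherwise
F(omega)=integral from -1 to 1 of e^(-j * omega * t) dt
=2 * sin(1 * omega)/omega=2 * sinc(1 * omega/pi)

Answer: 2 * sin(1 * omega)/omega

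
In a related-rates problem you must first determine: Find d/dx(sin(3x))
Chain rule: d/dx[sin(u)]=cos(u)·u' where u=3x
u'=3

Answer: 3·cos(3x)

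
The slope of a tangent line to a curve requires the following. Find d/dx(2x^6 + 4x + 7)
Power rule: d/dx(ax^n)=n·a·x^(n-1)
Term by term: 12·x^5+4

Answer: 12x^5+4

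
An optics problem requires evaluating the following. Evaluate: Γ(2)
Γ(n)=(n-1)! for positive integers
Γ(2)=1!=1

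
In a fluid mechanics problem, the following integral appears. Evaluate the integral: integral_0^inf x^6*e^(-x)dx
This is a Gamma integral. Substitute u=1x:
integral_0^inf x^6 * e^(-x) dx=(1/1^7) integral_0^inf u^6 * e^(-u) du
=Gamma(7)/1^7=6!/1^7=720/1

Answer: 720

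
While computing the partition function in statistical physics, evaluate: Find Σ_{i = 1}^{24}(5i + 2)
=5·Σ i+2·24=5·300+48=1548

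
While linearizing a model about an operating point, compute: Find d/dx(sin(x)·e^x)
Product rule: (fg)'=f'g+fg'
f=sin(x), f'=cos(x)
g=e^x, g'=e^x

Answer: cos(x)·e^x+sin(x)·e^x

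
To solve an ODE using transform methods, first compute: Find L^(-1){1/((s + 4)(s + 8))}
Partial fractions: 1/((s+4)(s+8))=A/(s+4)+B/(s+8)
Cover-up: A=1/(s+8)|_{s=-4}=1/4; B=1/(s+4)|_{s=-8}=-1/4
L^(-1)=(1/4)e^(-4t) - (1/4)e^(-8t)

Answer: (1/4)(e^(-4t) - e^(-8t))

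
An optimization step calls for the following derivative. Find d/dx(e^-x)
Chain rule: d/dx[e^u]=e^u · u' where u=-x
u'=-1

Answer: -1·e^-x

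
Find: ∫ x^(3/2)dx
Power rule: ∫ x^(3/2) dx = x^(5/2)/(5/2)+C

Answer: (2/5)·x^(5/2)+C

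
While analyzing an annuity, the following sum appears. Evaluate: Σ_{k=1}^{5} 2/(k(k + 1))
Partial fractions: 2/(k(k+1)) = 2/k - 2/(k+1)
Telescoping sum: 2(1-1/6) = 2·5/6

Answer: 5/3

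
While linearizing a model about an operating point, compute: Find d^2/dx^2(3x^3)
Apply power rule 2 times:
d^1: 9x^2
d^2: 18x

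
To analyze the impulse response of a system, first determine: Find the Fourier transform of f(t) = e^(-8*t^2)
The Fourier transform of a Gaussian e^(-a*t^2) is sqrt(pi/a)*e^(-omega^2/(4a)).
With a=8: F(omega)=sqrt(pi/8)*e^(-omega^2/32)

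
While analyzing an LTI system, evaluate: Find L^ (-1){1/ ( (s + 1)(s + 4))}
Partial fractions: 1/((s+1)(s+4))=A/(s+1)+B/(s+4)
Cover-up: A=1/(s+4)|_{s=-1}=1/3; B=1/(s+1)|_{s=-4}=-1/3
L^(-1)=(1/3)e^(-t) - (1/3)e^(-4t)

Answer: (1/3)(e^(-t) - e^(-4t))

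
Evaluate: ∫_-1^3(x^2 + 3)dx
Step 1: Find antiderivative F(x)=(1/3)x^3 + 3x
Step 2: F(3) - F(-1)=18 - (-10/3)=64/3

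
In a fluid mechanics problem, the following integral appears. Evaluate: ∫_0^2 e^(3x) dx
Antiderivative: (1/3)e^(3x)
Evaluate: (1/3)(e^6 - 1)

Answer: (e^6 - 1)/3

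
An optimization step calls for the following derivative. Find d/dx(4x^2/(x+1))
Quotient rule: (f/g)'=(f'g - fg')/g²
f=4x^2, f'=8x
g=x+1, g'=1

Answer: (8x·(x+1)-4x^2)/(x+1)²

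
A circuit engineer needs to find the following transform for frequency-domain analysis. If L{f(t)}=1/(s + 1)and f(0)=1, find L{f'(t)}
L{f'(t)}=s·F(s) - f(0)=s/(s+1)-1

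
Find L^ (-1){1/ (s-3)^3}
L^(-1){1/(s-a)^n}=t^(n-1)·e^(at)/(n-1)!
Here a=3, n=3: t^2·e^(3t)/2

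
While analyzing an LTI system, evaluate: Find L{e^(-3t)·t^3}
First shifting: L{e^(at)f(t)}=F(s-a)
L{t^3}=6/s^4
Shift s → s+3: 6/(s+3)^4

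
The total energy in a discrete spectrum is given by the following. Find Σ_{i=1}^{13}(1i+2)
= 1·Σ i + 2·13 = 1·91 + 26 = 117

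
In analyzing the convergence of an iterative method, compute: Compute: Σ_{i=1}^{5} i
Using formula: Σ i^1 = n(n + 1)/2 = 5·6/2 = 15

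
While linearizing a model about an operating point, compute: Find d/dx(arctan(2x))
d/dx[arctan(u)]=u'/(1+u²), u=2x, u'=2

Answer: 2/(1+4x²)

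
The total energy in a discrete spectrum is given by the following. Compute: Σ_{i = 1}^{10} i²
Using formula: Σ i^2 = n(n + 1)(2n + 1)/6 = 10·11·21/6 = 385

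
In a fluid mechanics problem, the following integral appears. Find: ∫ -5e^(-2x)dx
Since d/dx[e^(-2x)]=-2e^(-2x), we get 5/2 e^(-2x)+C

Answer: (5/2)e^(-2x)+C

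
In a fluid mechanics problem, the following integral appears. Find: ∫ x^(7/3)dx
Power rule: ∫ x^(7/3) dx=x^(10/3)/(10/3)+C

Answer: (3/10)·x^(10/3)+C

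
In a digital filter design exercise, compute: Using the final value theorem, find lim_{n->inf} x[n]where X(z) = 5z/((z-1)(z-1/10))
Final value theorem: lim x[n] = lim_{z->1} (z-1)*X(z)
(z-1)*X(z) = 5z/(z-1/10)
As z->1: 5/(1 - 1/10) = 5/(9/10) = 50/9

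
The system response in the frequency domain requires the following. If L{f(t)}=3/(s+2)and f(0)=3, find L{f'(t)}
L{f'(t)}=s·F(s) - f(0)=3s/(s+2)-3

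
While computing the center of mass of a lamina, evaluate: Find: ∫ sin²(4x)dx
Using identity sin²(u)=(1 - cos(2u))/2:
∫ (1 - cos(8x))/2 dx=x/2 - sin(8x)/16+C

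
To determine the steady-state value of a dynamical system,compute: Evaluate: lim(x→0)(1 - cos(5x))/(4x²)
Using 1-cos(u) ≈ u²/2 for small u:
(1-cos(5x)) ≈ (5x)²/2 = 25x²/2
So limit = 25/(2·4) = 25/8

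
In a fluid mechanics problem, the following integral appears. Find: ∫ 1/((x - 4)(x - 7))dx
Partial fractions: 1/((x-4)(x-7))=A/(x-4)+B/(x-7)
A=-1/3, B=1/3
∫ [-1/3· 1/(x-4)+1/3· 1/(x-7)] dx
=(1/3)[ln|x-7| - ln|x-4|]+C

Answer: (1/3)·ln|(x-7)/(x-4)|+C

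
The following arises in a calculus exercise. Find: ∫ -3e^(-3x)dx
Since d/dx[e^(-3x)] = -3e^(-3x), we get 1 e^(-3x) + C

Answer: e^(-3x) + C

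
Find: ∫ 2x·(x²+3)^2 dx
Let u = x²+3, du = 2x dx
∫ u^2 du = u^3/3+C

Answer: (x²+3)^3/3+C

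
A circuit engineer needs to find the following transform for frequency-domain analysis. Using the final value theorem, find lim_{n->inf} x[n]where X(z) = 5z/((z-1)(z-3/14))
Final value theorem: lim x[n]=lim_{z->1} (z-1) * X(z)
(z-1) * X(z)=5z/(z-3/14)
As z->1: 5/(1 - 3/14)=5/(11/14)=70/11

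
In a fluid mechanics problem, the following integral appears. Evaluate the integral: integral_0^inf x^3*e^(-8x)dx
This is a Gamma integral. Substitute u=8x (du=8 dx):
integral_0^inf x^3*e^(-8x) dx=(1/8^4) integral_0^inf u^3*e^(-u) du
=Gamma(4)/8^4=3!/8^4=6/4096

Answer: 3/2048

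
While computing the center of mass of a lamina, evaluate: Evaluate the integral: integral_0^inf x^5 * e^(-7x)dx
This is a Gamma integral. Substitute u = 7x (du = 7 dx):
integral_0^inf x^5*e^(-7x) dx = (1/7^6) integral_0^inf u^5*e^(-u) du
= Gamma(6)/7^6 = 5!/7^6 = 120/117649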